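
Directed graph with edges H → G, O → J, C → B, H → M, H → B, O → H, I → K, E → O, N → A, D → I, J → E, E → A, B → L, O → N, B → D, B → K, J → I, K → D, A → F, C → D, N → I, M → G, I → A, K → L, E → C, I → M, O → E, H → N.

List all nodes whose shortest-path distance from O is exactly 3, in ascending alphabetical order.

D, F, K, L

Level 0: O
Level 1: E, H, J, N
Level 2: A, B, C, G, I, M
Level 3: D, F, K, L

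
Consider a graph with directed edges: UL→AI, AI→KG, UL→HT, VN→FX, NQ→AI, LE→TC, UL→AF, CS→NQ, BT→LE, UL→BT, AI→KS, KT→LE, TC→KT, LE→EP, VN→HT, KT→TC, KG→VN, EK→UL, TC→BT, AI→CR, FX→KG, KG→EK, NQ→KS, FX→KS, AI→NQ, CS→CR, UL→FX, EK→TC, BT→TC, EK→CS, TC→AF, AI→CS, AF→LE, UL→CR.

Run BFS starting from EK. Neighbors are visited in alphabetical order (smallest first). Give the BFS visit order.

Visit EK; enqueue CS, TC, UL → queue [CS, TC, UL]
Visit CS; enqueue CR, NQ → queue [TC, UL, CR, NQ]
Visit TC; enqueue AF, BT, KT → queue [UL, CR, NQ, AF, BT, KT]
Visit UL; enqueue AI, FX, HT → queue [CR, NQ, AF, BT, KT, AI, FX, HT]
Visit CR → queue [NQ, AF, BT, KT, AI, FX, HT]
Visit NQ; enqueue KS → queue [AF, BT, KT, AI, FX, HT, KS]
Visit AF; enqueue LE → queue [BT, KT, AI, FX, HT, KS, LE]
Visit BT → queue [KT, AI, FX, HT, KS, LE]
Visit KT → queue [AI, FX, HT, KS, LE]
Visit AI; enqueue KG → queue [FX, HT, KS, LE, KG]
Visit FX → queue [HT, KS, LE, KG]
Visit HT → queue [KS, LE, KG]
Visit KS → queue [LE, KG]
Visit LE; enqueue EP → queue [KG, EP]
Visit KG; enqueue VN → queue [EP, VN]
Visit EP → queue [VN]
Visit VN → queue []

EK, CS, TC, UL, CR, NQ, AF, BT, KT, AI, FX, HT, KS, LE, KG, EP, VN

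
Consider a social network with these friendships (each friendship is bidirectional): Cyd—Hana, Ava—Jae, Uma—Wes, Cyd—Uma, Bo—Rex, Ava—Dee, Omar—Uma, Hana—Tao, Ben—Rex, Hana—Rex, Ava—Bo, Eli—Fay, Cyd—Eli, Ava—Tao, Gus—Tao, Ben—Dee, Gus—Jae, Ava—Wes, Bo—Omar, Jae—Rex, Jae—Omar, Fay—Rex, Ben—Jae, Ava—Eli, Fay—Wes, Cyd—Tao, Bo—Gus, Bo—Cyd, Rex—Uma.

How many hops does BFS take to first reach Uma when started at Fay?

Level 0: Fay
Level 1: Eli, Rex, Wes
Level 2: Ava, Ben, Bo, Cyd, Hana, Jae, Uma
Level 3: Dee, Gus, Omar, Tao
Uma first appears at level 2.

2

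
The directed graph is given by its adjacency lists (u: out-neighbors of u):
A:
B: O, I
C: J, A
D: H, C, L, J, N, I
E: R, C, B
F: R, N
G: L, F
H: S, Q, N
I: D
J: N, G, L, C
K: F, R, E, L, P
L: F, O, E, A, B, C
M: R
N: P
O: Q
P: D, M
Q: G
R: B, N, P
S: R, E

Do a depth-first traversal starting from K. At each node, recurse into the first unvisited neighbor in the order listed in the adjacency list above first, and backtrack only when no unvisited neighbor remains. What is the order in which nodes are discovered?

K → F → R → B → O → Q → G → L → E → C → J → N → P → D → H → S → I → M → A

Visit K
K → F
F → R
R → B
B → O
O → Q
Q → G
G → L
L → E
E → C
C → J
J → N
N → P
P → D
D → H
H → S
D → I
P → M
C → A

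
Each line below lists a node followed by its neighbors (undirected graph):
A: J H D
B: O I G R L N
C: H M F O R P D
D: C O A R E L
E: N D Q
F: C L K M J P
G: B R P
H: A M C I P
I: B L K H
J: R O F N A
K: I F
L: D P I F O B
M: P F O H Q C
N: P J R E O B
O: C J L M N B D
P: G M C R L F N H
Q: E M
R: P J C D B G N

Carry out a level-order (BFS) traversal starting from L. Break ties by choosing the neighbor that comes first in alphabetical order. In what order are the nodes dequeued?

L B D F I O P G N R A C E J K M H Q

Visit L; enqueue B, D, F, I, O, P → queue [B, D, F, I, O, P]
Visit B; enqueue G, N, R → queue [D, F, I, O, P, G, N, R]
Visit D; enqueue A, C, E → queue [F, I, O, P, G, N, R, A, C, E]
Visit F; enqueue J, K, M → queue [I, O, P, G, N, R, A, C, E, J, K, M]
Visit I; enqueue H → queue [O, P, G, N, R, A, C, E, J, K, M, H]
Visit O → queue [P, G, N, R, A, C, E, J, K, M, H]
Visit P → queue [G, N, R, A, C, E, J, K, M, H]
Visit G → queue [N, R, A, C, E, J, K, M, H]
Visit N → queue [R, A, C, E, J, K, M, H]
Visit R → queue [A, C, E, J, K, M, H]
Visit A → queue [C, E, J, K, M, H]
Visit C → queue [E, J, K, M, H]
Visit E; enqueue Q → queue [J, K, M, H, Q]
Visit J → queue [K, M, H, Q]
Visit K → queue [M, H, Q]
Visit M → queue [H, Q]
Visit H → queue [Q]
Visit Q → queue []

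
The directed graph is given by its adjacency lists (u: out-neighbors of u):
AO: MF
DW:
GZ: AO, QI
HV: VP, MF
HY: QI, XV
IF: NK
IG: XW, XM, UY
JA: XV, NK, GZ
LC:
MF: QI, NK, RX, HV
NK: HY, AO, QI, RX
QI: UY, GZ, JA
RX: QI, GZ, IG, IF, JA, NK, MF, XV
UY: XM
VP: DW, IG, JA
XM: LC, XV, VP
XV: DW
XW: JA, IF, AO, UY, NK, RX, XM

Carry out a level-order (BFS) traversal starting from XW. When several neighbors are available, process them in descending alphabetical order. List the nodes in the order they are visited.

XW, XM, UY, RX, NK, JA, IF, AO, XV, VP, LC, QI, MF, IG, GZ, HY, DW, HV

Visit XW; enqueue XM, UY, RX, NK, JA, IF, AO → queue [XM, UY, RX, NK, JA, IF, AO]
Visit XM; enqueue XV, VP, LC → queue [UY, RX, NK, JA, IF, AO, XV, VP, LC]
Visit UY → queue [RX, NK, JA, IF, AO, XV, VP, LC]
Visit RX; enqueue QI, MF, IG, GZ → queue [NK, JA, IF, AO, XV, VP, LC, QI, MF, IG, GZ]
Visit NK; enqueue HY → queue [JA, IF, AO, XV, VP, LC, QI, MF, IG, GZ, HY]
Visit JA → queue [IF, AO, XV, VP, LC, QI, MF, IG, GZ, HY]
Visit IF → queue [AO, XV, VP, LC, QI, MF, IG, GZ, HY]
Visit AO → queue [XV, VP, LC, QI, MF, IG, GZ, HY]
Visit XV; enqueue DW → queue [VP, LC, QI, MF, IG, GZ, HY, DW]
Visit VP → queue [LC, QI, MF, IG, GZ, HY, DW]
Visit LC → queue [QI, MF, IG, GZ, HY, DW]
Visit QI → queue [MF, IG, GZ, HY, DW]
Visit MF; enqueue HV → queue [IG, GZ, HY, DW, HV]
Visit IG → queue [GZ, HY, DW, HV]
Visit GZ → queue [HY, DW, HV]
Visit HY → queue [DW, HV]
Visit DW → queue [HV]
Visit HV → queue []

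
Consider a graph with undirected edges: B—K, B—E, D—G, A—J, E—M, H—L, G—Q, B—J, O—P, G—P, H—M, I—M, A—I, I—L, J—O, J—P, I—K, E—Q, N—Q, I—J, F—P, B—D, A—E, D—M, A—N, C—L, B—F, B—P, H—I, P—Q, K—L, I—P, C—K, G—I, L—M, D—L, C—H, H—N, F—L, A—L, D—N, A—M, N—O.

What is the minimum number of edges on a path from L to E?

2

Level 0: L
Level 1: A, C, D, F, H, I, K, M
Level 2: B, E, G, J, N, P
Level 3: O, Q
E first appears at level 2.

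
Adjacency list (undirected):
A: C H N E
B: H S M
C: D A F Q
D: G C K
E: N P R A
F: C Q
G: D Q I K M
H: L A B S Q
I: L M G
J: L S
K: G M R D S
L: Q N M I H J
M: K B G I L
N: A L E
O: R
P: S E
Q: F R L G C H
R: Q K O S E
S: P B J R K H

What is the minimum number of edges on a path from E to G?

3

Level 0: E
Level 1: A, N, P, R
Level 2: C, H, K, L, O, Q, S
Level 3: B, D, F, G, I, J, M
G first appears at level 3.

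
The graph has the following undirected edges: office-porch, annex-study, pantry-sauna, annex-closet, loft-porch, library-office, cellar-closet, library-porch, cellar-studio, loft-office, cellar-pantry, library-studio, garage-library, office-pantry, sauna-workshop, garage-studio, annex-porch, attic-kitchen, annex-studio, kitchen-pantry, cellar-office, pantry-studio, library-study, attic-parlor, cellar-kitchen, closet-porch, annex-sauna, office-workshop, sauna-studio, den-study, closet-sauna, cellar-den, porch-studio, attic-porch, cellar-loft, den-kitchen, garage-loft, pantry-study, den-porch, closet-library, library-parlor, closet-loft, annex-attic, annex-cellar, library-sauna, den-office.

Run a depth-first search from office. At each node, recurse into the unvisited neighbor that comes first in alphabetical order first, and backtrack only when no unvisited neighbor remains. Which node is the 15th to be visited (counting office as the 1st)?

Visit office
office → cellar
cellar → annex
annex → attic
attic → kitchen
kitchen → den
den → porch
porch → closet
closet → library
library → garage
garage → loft
garage → studio
studio → pantry
pantry → sauna
sauna → workshop
pantry → study
library → parlor

Visit order: office, cellar, annex, attic, kitchen, den, porch, closet, library, garage, loft, studio, pantry, sauna, workshop, study, parlor

workshop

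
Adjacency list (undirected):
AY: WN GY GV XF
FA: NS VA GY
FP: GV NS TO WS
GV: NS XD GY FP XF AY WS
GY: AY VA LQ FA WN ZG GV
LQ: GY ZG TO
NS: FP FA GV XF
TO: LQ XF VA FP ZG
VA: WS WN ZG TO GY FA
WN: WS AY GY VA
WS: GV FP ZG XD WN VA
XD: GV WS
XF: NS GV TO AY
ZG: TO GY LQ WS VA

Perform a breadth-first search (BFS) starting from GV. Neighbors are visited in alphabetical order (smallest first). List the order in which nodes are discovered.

GV -> AY -> FP -> GY -> NS -> WS -> XD -> XF -> WN -> TO -> FA -> LQ -> VA -> ZG

Visit GV; enqueue AY, FP, GY, NS, WS, XD, XF → queue [AY, FP, GY, NS, WS, XD, XF]
Visit AY; enqueue WN → queue [FP, GY, NS, WS, XD, XF, WN]
Visit FP; enqueue TO → queue [GY, NS, WS, XD, XF, WN, TO]
Visit GY; enqueue FA, LQ, VA, ZG → queue [NS, WS, XD, XF, WN, TO, FA, LQ, VA, ZG]
Visit NS → queue [WS, XD, XF, WN, TO, FA, LQ, VA, ZG]
Visit WS → queue [XD, XF, WN, TO, FA, LQ, VA, ZG]
Visit XD → queue [XF, WN, TO, FA, LQ, VA, ZG]
Visit XF → queue [WN, TO, FA, LQ, VA, ZG]
Visit WN → queue [TO, FA, LQ, VA, ZG]
Visit TO → queue [FA, LQ, VA, ZG]
Visit FA → queue [LQ, VA, ZG]
Visit LQ → queue [VA, ZG]
Visit VA → queue [ZG]
Visit ZG → queue []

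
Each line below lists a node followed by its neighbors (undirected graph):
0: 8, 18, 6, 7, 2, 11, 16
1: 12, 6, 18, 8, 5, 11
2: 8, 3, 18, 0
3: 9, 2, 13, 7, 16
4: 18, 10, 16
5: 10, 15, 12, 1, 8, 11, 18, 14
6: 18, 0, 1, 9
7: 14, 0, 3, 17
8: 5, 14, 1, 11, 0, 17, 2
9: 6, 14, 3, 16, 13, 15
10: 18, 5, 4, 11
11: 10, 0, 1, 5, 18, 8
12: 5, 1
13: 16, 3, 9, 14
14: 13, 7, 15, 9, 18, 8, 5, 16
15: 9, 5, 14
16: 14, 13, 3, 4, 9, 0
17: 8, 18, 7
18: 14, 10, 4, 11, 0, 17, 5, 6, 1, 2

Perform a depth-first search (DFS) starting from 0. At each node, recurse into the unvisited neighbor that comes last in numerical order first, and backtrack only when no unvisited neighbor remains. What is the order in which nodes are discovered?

0 → 18 → 17 → 8 → 14 → 16 → 13 → 9 → 15 → 5 → 12 → 1 → 11 → 10 → 4 → 6 → 3 → 7 → 2

Visit 0
0 → 18
18 → 17
17 → 8
8 → 14
14 → 16
16 → 13
13 → 9
9 → 15
15 → 5
5 → 12
12 → 1
1 → 11
11 → 10
10 → 4
1 → 6
9 → 3
3 → 7
3 → 2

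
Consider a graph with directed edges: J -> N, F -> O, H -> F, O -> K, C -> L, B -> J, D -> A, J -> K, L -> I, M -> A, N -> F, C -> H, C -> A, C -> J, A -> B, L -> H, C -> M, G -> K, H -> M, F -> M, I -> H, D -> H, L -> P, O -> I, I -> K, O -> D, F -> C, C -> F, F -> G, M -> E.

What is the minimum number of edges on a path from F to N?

Level 0: F
Level 1: C, G, M, O
Level 2: A, D, E, H, I, J, K, L
Level 3: B, N, P
N first appears at level 3.

3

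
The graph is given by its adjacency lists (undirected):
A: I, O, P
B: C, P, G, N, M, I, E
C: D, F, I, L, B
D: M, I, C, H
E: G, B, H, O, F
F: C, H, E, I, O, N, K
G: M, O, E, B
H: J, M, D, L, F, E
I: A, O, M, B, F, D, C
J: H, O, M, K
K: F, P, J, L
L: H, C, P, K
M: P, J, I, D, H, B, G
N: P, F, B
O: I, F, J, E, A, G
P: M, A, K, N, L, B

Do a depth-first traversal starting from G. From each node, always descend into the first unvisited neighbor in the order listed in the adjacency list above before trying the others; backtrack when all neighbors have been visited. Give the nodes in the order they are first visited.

G, M, P, A, I, O, F, C, D, H, J, K, L, E, B, N

Visit G
G → M
M → P
P → A
A → I
I → O
O → F
F → C
C → D
D → H
H → J
J → K
K → L
H → E
E → B
B → N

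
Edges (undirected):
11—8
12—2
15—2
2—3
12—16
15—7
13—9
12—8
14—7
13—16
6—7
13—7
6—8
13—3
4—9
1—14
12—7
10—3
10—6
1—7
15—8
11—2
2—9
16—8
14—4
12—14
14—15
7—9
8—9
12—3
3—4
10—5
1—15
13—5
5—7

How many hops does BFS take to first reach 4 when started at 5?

Level 0: 5
Level 1: 7, 10, 13
Level 2: 1, 3, 6, 9, 12, 14, 15, 16
Level 3: 2, 4, 8
Level 4: 11
4 first appears at level 3.

3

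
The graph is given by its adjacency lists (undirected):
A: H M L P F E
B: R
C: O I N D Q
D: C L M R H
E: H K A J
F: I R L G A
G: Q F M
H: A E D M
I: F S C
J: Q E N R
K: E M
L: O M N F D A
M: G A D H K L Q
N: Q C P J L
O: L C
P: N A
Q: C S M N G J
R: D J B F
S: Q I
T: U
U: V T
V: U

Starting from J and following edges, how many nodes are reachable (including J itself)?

19

BFS from J visits: J, E, N, Q, R, A, H, K, C, L, P, G, M, S, B, D, F, I, O
Reachable nodes: 19 of 22 total.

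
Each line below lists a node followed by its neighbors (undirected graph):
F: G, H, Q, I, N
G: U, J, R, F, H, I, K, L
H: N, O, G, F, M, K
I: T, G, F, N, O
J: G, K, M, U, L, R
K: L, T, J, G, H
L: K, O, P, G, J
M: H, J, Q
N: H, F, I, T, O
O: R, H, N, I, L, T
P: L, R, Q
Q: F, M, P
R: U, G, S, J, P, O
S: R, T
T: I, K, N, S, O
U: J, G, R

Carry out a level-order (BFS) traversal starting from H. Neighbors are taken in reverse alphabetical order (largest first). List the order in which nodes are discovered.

Visit H; enqueue O, N, M, K, G, F → queue [O, N, M, K, G, F]
Visit O; enqueue T, R, L, I → queue [N, M, K, G, F, T, R, L, I]
Visit N → queue [M, K, G, F, T, R, L, I]
Visit M; enqueue Q, J → queue [K, G, F, T, R, L, I, Q, J]
Visit K → queue [G, F, T, R, L, I, Q, J]
Visit G; enqueue U → queue [F, T, R, L, I, Q, J, U]
Visit F → queue [T, R, L, I, Q, J, U]
Visit T; enqueue S → queue [R, L, I, Q, J, U, S]
Visit R; enqueue P → queue [L, I, Q, J, U, S, P]
Visit L → queue [I, Q, J, U, S, P]
Visit I → queue [Q, J, U, S, P]
Visit Q → queue [J, U, S, P]
Visit J → queue [U, S, P]
Visit U → queue [S, P]
Visit S → queue [P]
Visit P → queue []

H → O → N → M → K → G → F → T → R → L → I → Q → J → U → S → P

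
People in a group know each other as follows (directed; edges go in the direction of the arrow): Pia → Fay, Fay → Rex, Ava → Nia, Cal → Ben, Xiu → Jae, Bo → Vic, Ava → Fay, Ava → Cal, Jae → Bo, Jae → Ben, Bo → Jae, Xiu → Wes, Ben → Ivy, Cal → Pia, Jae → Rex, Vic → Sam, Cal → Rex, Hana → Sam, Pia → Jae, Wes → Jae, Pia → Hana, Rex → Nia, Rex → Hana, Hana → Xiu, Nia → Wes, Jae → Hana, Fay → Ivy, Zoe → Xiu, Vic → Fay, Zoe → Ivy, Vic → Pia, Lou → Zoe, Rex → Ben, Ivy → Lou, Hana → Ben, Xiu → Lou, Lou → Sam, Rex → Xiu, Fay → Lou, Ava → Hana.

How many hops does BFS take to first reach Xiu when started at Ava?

Level 0: Ava
Level 1: Cal, Fay, Hana, Nia
Level 2: Ben, Ivy, Lou, Pia, Rex, Sam, Wes, Xiu
Level 3: Jae, Zoe
Level 4: Bo
Level 5: Vic
Xiu first appears at level 2.

2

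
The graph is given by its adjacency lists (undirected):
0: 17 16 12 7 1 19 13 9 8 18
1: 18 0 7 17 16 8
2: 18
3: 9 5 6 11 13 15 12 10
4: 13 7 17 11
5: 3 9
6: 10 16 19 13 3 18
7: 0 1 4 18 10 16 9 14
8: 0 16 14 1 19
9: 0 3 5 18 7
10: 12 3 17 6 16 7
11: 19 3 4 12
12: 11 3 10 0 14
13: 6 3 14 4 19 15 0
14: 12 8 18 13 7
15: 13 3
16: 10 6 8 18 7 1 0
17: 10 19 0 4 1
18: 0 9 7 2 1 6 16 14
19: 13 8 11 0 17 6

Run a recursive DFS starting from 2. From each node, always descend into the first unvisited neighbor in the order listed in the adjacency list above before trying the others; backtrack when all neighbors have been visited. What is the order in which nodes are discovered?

2 -> 18 -> 0 -> 17 -> 10 -> 12 -> 11 -> 19 -> 13 -> 6 -> 16 -> 8 -> 14 -> 7 -> 1 -> 4 -> 9 -> 3 -> 5 -> 15

Visit 2
2 → 18
18 → 0
0 → 17
17 → 10
10 → 12
12 → 11
11 → 19
19 → 13
13 → 6
6 → 16
16 → 8
8 → 14
14 → 7
7 → 1
7 → 4
7 → 9
9 → 3
3 → 5
3 → 15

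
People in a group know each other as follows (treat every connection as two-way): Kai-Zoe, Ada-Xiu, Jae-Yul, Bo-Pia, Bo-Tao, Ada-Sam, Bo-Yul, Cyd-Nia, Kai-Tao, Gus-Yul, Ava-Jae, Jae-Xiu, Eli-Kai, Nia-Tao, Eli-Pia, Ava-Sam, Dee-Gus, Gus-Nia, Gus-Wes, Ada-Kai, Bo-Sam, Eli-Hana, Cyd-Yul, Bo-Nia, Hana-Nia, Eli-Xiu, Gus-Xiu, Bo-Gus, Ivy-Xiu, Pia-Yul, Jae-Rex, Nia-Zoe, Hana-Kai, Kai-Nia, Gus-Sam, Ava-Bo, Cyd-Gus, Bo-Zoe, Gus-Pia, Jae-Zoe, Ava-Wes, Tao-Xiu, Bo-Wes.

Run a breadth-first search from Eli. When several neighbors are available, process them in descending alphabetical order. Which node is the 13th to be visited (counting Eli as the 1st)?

Zoe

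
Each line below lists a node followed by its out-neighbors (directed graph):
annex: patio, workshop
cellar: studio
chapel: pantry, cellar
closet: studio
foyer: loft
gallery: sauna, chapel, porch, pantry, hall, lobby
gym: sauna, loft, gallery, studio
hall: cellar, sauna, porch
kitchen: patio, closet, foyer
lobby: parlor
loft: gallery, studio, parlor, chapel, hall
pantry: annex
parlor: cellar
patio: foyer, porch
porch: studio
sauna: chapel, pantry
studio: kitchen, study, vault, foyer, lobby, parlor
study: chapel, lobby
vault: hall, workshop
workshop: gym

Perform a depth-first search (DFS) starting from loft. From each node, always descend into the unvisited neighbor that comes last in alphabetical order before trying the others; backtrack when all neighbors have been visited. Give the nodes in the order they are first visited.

Visit loft
loft → studio
studio → vault
vault → workshop
workshop → gym
gym → sauna
sauna → pantry
pantry → annex
annex → patio
patio → porch
patio → foyer
sauna → chapel
chapel → cellar
gym → gallery
gallery → lobby
lobby → parlor
gallery → hall
studio → study
studio → kitchen
kitchen → closet

loft -> studio -> vault -> workshop -> gym -> sauna -> pantry -> annex -> patio -> porch -> foyer -> chapel -> cellar -> gallery -> lobby -> parlor -> hall -> study -> kitchen -> closet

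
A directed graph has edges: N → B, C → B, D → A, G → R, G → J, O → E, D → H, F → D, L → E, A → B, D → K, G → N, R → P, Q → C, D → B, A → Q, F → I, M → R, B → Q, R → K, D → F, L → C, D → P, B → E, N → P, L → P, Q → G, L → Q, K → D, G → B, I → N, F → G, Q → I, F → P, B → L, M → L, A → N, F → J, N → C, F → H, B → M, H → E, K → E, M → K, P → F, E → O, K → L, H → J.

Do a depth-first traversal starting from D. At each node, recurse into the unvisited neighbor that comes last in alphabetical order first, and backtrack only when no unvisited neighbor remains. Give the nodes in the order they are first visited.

D, P, F, J, I, N, C, B, Q, G, R, K, L, E, O, M, H, A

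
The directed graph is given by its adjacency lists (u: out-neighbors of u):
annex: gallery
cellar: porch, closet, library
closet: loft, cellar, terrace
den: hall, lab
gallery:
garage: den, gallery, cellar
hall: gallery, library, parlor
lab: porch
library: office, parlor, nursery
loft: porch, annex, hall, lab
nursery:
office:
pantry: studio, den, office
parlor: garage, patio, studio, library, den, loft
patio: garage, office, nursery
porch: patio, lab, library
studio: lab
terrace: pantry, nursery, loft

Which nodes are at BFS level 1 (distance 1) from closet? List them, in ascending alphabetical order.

Level 0: closet
Level 1: cellar, loft, terrace
Level 2: annex, hall, lab, library, nursery, pantry, porch
Level 3: den, gallery, office, parlor, patio, studio
Level 4: garage

cellar, loft, terrace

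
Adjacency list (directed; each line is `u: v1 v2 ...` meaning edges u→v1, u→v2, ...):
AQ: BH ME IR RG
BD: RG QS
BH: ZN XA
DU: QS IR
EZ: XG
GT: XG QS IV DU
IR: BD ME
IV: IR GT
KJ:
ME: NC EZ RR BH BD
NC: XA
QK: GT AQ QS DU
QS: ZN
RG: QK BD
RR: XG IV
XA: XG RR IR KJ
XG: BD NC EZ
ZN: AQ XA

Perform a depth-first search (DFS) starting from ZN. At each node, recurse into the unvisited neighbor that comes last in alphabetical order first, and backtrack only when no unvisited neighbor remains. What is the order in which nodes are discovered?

ZN → XA → XG → NC → EZ → BD → RG → QK → QS → GT → IV → IR → ME → RR → BH → DU → AQ → KJ

Visit ZN
ZN → XA
XA → XG
XG → NC
XG → EZ
XG → BD
BD → RG
RG → QK
QK → QS
QK → GT
GT → IV
IV → IR
IR → ME
ME → RR
ME → BH
GT → DU
QK → AQ
XA → KJ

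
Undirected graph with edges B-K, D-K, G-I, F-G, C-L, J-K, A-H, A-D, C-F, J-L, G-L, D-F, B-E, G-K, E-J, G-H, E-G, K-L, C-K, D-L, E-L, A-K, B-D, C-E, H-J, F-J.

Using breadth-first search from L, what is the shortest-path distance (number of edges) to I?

Level 0: L
Level 1: C, D, E, G, J, K
Level 2: A, B, F, H, I
I first appears at level 2.

2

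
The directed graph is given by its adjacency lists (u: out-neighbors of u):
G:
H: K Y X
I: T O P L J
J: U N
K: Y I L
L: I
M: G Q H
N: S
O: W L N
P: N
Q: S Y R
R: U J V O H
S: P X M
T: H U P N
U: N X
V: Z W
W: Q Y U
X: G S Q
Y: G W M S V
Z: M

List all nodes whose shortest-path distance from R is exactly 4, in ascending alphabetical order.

P, T

Level 0: R
Level 1: H, J, O, U, V
Level 2: K, L, N, W, X, Y, Z
Level 3: G, I, M, Q, S
Level 4: P, T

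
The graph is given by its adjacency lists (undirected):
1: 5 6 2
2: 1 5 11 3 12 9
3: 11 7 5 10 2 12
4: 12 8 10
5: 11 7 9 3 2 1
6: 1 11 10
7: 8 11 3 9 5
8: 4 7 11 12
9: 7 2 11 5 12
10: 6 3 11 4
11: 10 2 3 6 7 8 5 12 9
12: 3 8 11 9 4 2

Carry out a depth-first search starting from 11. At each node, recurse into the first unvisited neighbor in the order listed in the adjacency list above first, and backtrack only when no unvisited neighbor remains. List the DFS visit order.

Visit 11
11 → 10
10 → 6
6 → 1
1 → 5
5 → 7
7 → 8
8 → 4
4 → 12
12 → 3
3 → 2
2 → 9

11, 10, 6, 1, 5, 7, 8, 4, 12, 3, 2, 9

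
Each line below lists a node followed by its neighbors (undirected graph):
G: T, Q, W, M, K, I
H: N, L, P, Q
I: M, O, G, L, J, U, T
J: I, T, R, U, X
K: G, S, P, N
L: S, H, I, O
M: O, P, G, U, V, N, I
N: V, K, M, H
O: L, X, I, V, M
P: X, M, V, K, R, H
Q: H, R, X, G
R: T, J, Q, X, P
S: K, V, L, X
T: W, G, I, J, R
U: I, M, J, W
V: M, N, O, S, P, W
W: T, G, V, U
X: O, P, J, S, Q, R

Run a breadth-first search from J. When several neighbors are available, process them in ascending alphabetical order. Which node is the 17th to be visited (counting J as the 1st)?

N

Visit J; enqueue I, R, T, U, X → queue [I, R, T, U, X]
Visit I; enqueue G, L, M, O → queue [R, T, U, X, G, L, M, O]
Visit R; enqueue P, Q → queue [T, U, X, G, L, M, O, P, Q]
Visit T; enqueue W → queue [U, X, G, L, M, O, P, Q, W]
Visit U → queue [X, G, L, M, O, P, Q, W]
Visit X; enqueue S → queue [G, L, M, O, P, Q, W, S]
Visit G; enqueue K → queue [L, M, O, P, Q, W, S, K]
Visit L; enqueue H → queue [M, O, P, Q, W, S, K, H]
Visit M; enqueue N, V → queue [O, P, Q, W, S, K, H, N, V]
Visit O → queue [P, Q, W, S, K, H, N, V]
Visit P → queue [Q, W, S, K, H, N, V]
Visit Q → queue [W, S, K, H, N, V]
Visit W → queue [S, K, H, N, V]
Visit S → queue [K, H, N, V]
Visit K → queue [H, N, V]
Visit H → queue [N, V]
Visit N → queue [V]
Visit V → queue []

Visit order: J, I, R, T, U, X, G, L, M, O, P, Q, W, S, K, H, N, V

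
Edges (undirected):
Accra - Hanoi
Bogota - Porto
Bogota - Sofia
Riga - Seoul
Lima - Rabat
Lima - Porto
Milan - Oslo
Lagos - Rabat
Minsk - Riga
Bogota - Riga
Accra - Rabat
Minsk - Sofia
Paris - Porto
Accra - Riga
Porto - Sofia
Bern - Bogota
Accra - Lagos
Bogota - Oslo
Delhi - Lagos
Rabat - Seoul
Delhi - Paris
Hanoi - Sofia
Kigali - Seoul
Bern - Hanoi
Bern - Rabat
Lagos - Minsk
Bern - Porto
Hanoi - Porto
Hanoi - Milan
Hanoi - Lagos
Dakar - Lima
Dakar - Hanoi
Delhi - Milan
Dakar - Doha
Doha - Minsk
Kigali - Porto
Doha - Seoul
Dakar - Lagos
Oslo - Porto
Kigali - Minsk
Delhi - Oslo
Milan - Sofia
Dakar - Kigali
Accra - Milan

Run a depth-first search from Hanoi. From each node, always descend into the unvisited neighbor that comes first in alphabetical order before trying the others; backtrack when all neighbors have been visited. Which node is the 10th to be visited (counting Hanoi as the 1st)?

Bogota

Visit Hanoi
Hanoi → Accra
Accra → Lagos
Lagos → Dakar
Dakar → Doha
Doha → Minsk
Minsk → Kigali
Kigali → Porto
Porto → Bern
Bern → Bogota
Bogota → Oslo
Oslo → Delhi
Delhi → Milan
Milan → Sofia
Delhi → Paris
Bogota → Riga
Riga → Seoul
Seoul → Rabat
Rabat → Lima

Visit order: Hanoi, Accra, Lagos, Dakar, Doha, Minsk, Kigali, Porto, Bern, Bogota, Oslo, Delhi, Milan, Sofia, Paris, Riga, Seoul, Rabat, Lima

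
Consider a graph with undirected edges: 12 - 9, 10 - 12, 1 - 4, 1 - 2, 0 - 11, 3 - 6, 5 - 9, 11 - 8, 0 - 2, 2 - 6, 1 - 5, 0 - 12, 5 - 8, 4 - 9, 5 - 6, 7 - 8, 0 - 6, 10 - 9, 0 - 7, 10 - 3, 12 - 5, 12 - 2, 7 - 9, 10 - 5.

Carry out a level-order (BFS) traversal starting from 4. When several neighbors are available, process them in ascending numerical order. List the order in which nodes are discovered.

4 → 1 → 9 → 2 → 5 → 7 → 10 → 12 → 0 → 6 → 8 → 3 → 11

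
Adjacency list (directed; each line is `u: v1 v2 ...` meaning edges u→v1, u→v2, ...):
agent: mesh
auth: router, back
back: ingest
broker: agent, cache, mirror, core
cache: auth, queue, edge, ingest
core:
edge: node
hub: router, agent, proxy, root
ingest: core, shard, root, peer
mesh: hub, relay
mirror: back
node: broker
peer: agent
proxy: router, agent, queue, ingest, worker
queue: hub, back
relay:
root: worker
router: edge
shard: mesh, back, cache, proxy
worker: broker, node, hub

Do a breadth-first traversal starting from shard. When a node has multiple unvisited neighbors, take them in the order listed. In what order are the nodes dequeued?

shard, mesh, back, cache, proxy, hub, relay, ingest, auth, queue, edge, router, agent, worker, root, core, peer, node, broker, mirror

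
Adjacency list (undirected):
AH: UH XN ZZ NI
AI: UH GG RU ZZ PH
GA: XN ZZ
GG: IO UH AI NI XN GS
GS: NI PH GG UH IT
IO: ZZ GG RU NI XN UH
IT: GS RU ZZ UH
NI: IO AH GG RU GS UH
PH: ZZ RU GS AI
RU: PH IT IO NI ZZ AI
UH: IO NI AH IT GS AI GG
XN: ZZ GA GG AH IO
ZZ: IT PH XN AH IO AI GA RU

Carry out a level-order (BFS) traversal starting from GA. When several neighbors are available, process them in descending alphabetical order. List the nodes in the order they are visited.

GA → ZZ → XN → RU → PH → IT → IO → AI → AH → GG → NI → GS → UH

Visit GA; enqueue ZZ, XN → queue [ZZ, XN]
Visit ZZ; enqueue RU, PH, IT, IO, AI, AH → queue [XN, RU, PH, IT, IO, AI, AH]
Visit XN; enqueue GG → queue [RU, PH, IT, IO, AI, AH, GG]
Visit RU; enqueue NI → queue [PH, IT, IO, AI, AH, GG, NI]
Visit PH; enqueue GS → queue [IT, IO, AI, AH, GG, NI, GS]
Visit IT; enqueue UH → queue [IO, AI, AH, GG, NI, GS, UH]
Visit IO → queue [AI, AH, GG, NI, GS, UH]
Visit AI → queue [AH, GG, NI, GS, UH]
Visit AH → queue [GG, NI, GS, UH]
Visit GG → queue [NI, GS, UH]
Visit NI → queue [GS, UH]
Visit GS → queue [UH]
Visit UH → queue []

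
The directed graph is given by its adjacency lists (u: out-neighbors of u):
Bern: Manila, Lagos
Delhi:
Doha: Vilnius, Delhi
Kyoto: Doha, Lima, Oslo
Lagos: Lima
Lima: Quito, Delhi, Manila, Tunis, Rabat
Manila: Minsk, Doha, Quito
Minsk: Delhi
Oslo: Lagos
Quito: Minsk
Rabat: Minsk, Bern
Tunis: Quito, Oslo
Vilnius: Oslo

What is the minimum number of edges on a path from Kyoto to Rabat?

Level 0: Kyoto
Level 1: Doha, Lima, Oslo
Level 2: Delhi, Lagos, Manila, Quito, Rabat, Tunis, Vilnius
Level 3: Bern, Minsk
Rabat first appears at level 2.

2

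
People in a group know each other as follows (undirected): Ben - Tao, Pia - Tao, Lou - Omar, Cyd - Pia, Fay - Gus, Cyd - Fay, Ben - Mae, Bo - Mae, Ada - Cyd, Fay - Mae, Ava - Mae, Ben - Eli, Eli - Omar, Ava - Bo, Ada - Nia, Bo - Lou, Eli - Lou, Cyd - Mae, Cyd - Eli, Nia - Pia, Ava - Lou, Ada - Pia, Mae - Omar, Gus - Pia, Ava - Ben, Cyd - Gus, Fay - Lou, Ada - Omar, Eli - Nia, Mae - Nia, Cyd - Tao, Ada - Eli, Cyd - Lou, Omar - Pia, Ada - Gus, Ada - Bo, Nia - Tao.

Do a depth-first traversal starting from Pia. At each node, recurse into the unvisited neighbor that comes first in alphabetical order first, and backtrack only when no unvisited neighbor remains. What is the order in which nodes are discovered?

Visit Pia
Pia → Ada
Ada → Bo
Bo → Ava
Ava → Ben
Ben → Eli
Eli → Cyd
Cyd → Fay
Fay → Gus
Fay → Lou
Lou → Omar
Omar → Mae
Mae → Nia
Nia → Tao

Pia, Ada, Bo, Ava, Ben, Eli, Cyd, Fay, Gus, Lou, Omar, Mae, Nia, Tao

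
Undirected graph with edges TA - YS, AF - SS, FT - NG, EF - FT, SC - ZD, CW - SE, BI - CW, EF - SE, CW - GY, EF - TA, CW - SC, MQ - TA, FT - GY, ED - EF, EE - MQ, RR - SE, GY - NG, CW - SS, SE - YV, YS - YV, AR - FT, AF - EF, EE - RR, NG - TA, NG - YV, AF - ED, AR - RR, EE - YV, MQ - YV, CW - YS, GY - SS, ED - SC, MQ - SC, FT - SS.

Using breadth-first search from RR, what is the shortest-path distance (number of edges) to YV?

Level 0: RR
Level 1: AR, EE, SE
Level 2: CW, EF, FT, MQ, YV
Level 3: AF, BI, ED, GY, NG, SC, SS, TA, YS
Level 4: ZD
YV first appears at level 2.

2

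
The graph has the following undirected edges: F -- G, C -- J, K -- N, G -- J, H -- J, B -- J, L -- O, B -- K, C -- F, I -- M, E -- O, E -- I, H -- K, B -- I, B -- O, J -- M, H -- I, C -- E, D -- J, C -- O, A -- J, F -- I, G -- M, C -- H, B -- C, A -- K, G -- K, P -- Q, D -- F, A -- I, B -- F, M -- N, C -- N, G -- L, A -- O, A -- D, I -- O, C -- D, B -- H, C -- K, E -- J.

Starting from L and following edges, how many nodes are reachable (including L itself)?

15

BFS from L visits: L, O, G, I, E, C, B, A, M, K, J, F, H, N, D
Reachable nodes: 15 of 17 total.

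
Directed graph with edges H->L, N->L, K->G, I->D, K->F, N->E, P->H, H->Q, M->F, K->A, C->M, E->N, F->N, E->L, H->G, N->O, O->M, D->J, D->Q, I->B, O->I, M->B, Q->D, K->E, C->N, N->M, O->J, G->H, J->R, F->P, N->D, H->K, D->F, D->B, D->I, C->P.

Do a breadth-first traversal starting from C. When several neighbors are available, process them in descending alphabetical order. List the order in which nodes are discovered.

C, P, N, M, H, O, L, E, D, F, B, Q, K, G, J, I, A, R

Visit C; enqueue P, N, M → queue [P, N, M]
Visit P; enqueue H → queue [N, M, H]
Visit N; enqueue O, L, E, D → queue [M, H, O, L, E, D]
Visit M; enqueue F, B → queue [H, O, L, E, D, F, B]
Visit H; enqueue Q, K, G → queue [O, L, E, D, F, B, Q, K, G]
Visit O; enqueue J, I → queue [L, E, D, F, B, Q, K, G, J, I]
Visit L → queue [E, D, F, B, Q, K, G, J, I]
Visit E → queue [D, F, B, Q, K, G, J, I]
Visit D → queue [F, B, Q, K, G, J, I]
Visit F → queue [B, Q, K, G, J, I]
Visit B → queue [Q, K, G, J, I]
Visit Q → queue [K, G, J, I]
Visit K; enqueue A → queue [G, J, I, A]
Visit G → queue [J, I, A]
Visit J; enqueue R → queue [I, A, R]
Visit I → queue [A, R]
Visit A → queue [R]
Visit R → queue []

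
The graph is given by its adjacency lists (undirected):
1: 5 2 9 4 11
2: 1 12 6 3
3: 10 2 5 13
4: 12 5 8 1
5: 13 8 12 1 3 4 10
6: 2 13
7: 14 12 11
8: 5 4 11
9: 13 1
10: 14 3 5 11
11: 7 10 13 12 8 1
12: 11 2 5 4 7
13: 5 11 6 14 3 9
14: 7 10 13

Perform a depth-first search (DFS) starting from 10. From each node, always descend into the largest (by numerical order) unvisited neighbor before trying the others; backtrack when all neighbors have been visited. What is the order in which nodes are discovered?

Visit 10
10 → 14
14 → 13
13 → 11
11 → 12
12 → 7
12 → 5
5 → 8
8 → 4
4 → 1
1 → 9
1 → 2
2 → 6
2 → 3

10 -> 14 -> 13 -> 11 -> 12 -> 7 -> 5 -> 8 -> 4 -> 1 -> 9 -> 2 -> 6 -> 3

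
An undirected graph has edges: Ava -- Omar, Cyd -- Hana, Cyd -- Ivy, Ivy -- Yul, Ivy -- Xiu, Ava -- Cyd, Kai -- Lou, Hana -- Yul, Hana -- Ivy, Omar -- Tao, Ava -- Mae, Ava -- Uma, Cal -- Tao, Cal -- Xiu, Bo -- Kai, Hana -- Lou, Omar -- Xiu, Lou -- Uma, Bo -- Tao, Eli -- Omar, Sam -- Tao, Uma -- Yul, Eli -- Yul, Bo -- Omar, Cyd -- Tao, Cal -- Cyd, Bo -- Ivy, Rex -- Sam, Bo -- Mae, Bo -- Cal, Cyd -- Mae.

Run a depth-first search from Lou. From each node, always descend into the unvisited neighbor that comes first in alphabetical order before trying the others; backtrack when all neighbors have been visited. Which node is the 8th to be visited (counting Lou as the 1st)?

Tao

Visit Lou
Lou → Hana
Hana → Cyd
Cyd → Ava
Ava → Mae
Mae → Bo
Bo → Cal
Cal → Tao
Tao → Omar
Omar → Eli
Eli → Yul
Yul → Ivy
Ivy → Xiu
Yul → Uma
Tao → Sam
Sam → Rex
Bo → Kai

Visit order: Lou, Hana, Cyd, Ava, Mae, Bo, Cal, Tao, Omar, Eli, Yul, Ivy, Xiu, Uma, Sam, Rex, Kai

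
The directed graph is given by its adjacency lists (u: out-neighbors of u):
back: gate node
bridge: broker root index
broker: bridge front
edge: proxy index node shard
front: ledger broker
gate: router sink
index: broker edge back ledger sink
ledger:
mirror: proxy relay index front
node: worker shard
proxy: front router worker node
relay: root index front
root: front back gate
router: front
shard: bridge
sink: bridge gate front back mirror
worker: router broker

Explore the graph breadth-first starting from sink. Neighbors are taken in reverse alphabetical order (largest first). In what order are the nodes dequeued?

sink, mirror, gate, front, bridge, back, relay, proxy, index, router, ledger, broker, root, node, worker, edge, shard

Visit sink; enqueue mirror, gate, front, bridge, back → queue [mirror, gate, front, bridge, back]
Visit mirror; enqueue relay, proxy, index → queue [gate, front, bridge, back, relay, proxy, index]
Visit gate; enqueue router → queue [front, bridge, back, relay, proxy, index, router]
Visit front; enqueue ledger, broker → queue [bridge, back, relay, proxy, index, router, ledger, broker]
Visit bridge; enqueue root → queue [back, relay, proxy, index, router, ledger, broker, root]
Visit back; enqueue node → queue [relay, proxy, index, router, ledger, broker, root, node]
Visit relay → queue [proxy, index, router, ledger, broker, root, node]
Visit proxy; enqueue worker → queue [index, router, ledger, broker, root, node, worker]
Visit index; enqueue edge → queue [router, ledger, broker, root, node, worker, edge]
Visit router → queue [ledger, broker, root, node, worker, edge]
Visit ledger → queue [broker, root, node, worker, edge]
Visit broker → queue [root, node, worker, edge]
Visit root → queue [node, worker, edge]
Visit node; enqueue shard → queue [worker, edge, shard]
Visit worker → queue [edge, shard]
Visit edge → queue [shard]
Visit shard → queue []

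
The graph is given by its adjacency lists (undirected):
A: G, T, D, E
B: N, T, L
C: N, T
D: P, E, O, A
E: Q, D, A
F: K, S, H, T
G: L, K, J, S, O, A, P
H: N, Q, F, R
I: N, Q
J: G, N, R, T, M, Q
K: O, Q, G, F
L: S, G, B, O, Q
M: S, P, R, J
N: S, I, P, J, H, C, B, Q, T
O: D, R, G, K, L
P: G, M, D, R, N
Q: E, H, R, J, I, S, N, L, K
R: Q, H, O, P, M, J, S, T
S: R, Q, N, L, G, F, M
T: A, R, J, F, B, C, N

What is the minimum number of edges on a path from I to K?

Level 0: I
Level 1: N, Q
Level 2: B, C, E, H, J, K, L, P, R, S, T
Level 3: A, D, F, G, M, O
K first appears at level 2.

2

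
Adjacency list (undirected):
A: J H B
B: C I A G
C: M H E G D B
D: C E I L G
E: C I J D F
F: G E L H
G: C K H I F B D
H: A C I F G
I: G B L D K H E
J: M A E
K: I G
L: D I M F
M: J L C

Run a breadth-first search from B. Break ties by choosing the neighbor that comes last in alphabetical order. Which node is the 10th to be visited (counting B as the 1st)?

D

Visit B; enqueue I, G, C, A → queue [I, G, C, A]
Visit I; enqueue L, K, H, E, D → queue [G, C, A, L, K, H, E, D]
Visit G; enqueue F → queue [C, A, L, K, H, E, D, F]
Visit C; enqueue M → queue [A, L, K, H, E, D, F, M]
Visit A; enqueue J → queue [L, K, H, E, D, F, M, J]
Visit L → queue [K, H, E, D, F, M, J]
Visit K → queue [H, E, D, F, M, J]
Visit H → queue [E, D, F, M, J]
Visit E → queue [D, F, M, J]
Visit D → queue [F, M, J]
Visit F → queue [M, J]
Visit M → queue [J]
Visit J → queue []

Visit order: B, I, G, C, A, L, K, H, E, D, F, M, J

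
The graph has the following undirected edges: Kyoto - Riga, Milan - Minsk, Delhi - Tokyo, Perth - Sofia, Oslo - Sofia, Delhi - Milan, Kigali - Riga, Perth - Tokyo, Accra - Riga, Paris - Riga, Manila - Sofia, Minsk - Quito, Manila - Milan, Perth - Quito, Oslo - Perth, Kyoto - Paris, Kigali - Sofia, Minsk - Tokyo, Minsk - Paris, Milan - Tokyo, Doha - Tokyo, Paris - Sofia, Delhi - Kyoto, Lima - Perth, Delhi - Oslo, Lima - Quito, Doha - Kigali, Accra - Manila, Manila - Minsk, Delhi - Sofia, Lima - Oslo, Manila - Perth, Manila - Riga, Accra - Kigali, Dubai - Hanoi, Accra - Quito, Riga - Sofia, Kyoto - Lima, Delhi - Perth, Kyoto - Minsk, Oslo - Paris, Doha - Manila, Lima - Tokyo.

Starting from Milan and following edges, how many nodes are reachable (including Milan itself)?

16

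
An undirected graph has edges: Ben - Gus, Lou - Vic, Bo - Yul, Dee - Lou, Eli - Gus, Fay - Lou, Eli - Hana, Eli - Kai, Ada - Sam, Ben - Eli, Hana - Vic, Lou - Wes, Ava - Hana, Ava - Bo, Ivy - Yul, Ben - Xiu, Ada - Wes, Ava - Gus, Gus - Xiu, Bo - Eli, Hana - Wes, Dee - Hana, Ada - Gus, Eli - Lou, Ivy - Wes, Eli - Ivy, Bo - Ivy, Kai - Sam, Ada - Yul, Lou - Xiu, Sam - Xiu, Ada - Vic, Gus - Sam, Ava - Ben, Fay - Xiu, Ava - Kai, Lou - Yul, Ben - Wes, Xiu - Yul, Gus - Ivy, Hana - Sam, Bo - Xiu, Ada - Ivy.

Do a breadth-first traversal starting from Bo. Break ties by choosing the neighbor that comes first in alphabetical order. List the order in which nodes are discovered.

Visit Bo; enqueue Ava, Eli, Ivy, Xiu, Yul → queue [Ava, Eli, Ivy, Xiu, Yul]
Visit Ava; enqueue Ben, Gus, Hana, Kai → queue [Eli, Ivy, Xiu, Yul, Ben, Gus, Hana, Kai]
Visit Eli; enqueue Lou → queue [Ivy, Xiu, Yul, Ben, Gus, Hana, Kai, Lou]
Visit Ivy; enqueue Ada, Wes → queue [Xiu, Yul, Ben, Gus, Hana, Kai, Lou, Ada, Wes]
Visit Xiu; enqueue Fay, Sam → queue [Yul, Ben, Gus, Hana, Kai, Lou, Ada, Wes, Fay, Sam]
Visit Yul → queue [Ben, Gus, Hana, Kai, Lou, Ada, Wes, Fay, Sam]
Visit Ben → queue [Gus, Hana, Kai, Lou, Ada, Wes, Fay, Sam]
Visit Gus → queue [Hana, Kai, Lou, Ada, Wes, Fay, Sam]
Visit Hana; enqueue Dee, Vic → queue [Kai, Lou, Ada, Wes, Fay, Sam, Dee, Vic]
Visit Kai → queue [Lou, Ada, Wes, Fay, Sam, Dee, Vic]
Visit Lou → queue [Ada, Wes, Fay, Sam, Dee, Vic]
Visit Ada → queue [Wes, Fay, Sam, Dee, Vic]
Visit Wes → queue [Fay, Sam, Dee, Vic]
Visit Fay → queue [Sam, Dee, Vic]
Visit Sam → queue [Dee, Vic]
Visit Dee → queue [Vic]
Visit Vic → queue []

Bo -> Ava -> Eli -> Ivy -> Xiu -> Yul -> Ben -> Gus -> Hana -> Kai -> Lou -> Ada -> Wes -> Fay -> Sam -> Dee -> Vic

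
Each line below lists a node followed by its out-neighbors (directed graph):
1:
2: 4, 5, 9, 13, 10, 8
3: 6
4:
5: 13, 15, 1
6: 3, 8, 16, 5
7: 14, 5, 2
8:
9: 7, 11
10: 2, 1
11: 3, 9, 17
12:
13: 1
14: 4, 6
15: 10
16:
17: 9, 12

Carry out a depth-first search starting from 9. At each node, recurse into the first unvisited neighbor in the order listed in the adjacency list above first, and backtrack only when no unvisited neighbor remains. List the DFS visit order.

9 → 7 → 14 → 4 → 6 → 3 → 8 → 16 → 5 → 13 → 1 → 15 → 10 → 2 → 11 → 17 → 12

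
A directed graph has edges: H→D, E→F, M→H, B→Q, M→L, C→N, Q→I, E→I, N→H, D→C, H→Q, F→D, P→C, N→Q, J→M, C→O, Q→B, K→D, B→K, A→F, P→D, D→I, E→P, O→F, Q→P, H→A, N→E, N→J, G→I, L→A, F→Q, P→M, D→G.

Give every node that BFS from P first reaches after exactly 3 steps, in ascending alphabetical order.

Level 0: P
Level 1: C, D, M
Level 2: G, H, I, L, N, O
Level 3: A, E, F, J, Q
Level 4: B
Level 5: K

A, E, F, J, Q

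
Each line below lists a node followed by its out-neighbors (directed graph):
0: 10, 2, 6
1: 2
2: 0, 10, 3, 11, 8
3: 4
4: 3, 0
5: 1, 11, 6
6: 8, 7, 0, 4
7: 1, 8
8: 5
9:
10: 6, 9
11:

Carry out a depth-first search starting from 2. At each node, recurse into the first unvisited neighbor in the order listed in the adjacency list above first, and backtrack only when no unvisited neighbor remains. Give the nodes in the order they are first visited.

Visit 2
2 → 0
0 → 10
10 → 6
6 → 8
8 → 5
5 → 1
5 → 11
6 → 7
6 → 4
4 → 3
10 → 9

2 → 0 → 10 → 6 → 8 → 5 → 1 → 11 → 7 → 4 → 3 → 9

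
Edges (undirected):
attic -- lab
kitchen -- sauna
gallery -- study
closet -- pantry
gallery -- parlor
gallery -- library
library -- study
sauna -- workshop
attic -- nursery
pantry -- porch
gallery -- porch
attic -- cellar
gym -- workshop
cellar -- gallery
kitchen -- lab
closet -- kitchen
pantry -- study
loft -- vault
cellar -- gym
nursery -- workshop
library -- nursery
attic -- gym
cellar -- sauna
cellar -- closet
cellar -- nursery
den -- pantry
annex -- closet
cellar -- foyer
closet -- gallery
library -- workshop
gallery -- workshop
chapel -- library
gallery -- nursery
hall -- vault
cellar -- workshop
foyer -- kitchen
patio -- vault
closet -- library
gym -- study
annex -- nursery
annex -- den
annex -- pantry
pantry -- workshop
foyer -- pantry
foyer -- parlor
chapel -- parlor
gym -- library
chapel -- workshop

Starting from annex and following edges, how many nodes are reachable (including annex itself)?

BFS from annex visits: annex, pantry, nursery, den, closet, workshop, study, porch, foyer, library, gallery, cellar, attic, kitchen, sauna, gym, chapel, parlor, lab
Reachable nodes: 19 of 23 total.

19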